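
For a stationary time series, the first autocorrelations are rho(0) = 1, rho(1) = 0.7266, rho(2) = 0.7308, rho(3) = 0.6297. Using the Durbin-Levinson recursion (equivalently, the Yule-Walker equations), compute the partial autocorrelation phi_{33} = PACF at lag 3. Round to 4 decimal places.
\phi_{33} = 0.0381

The PACF at lag k is phi_{kk}, the last component of the solution
to the Yule-Walker system G_k phi = r_k where
  (G_k)_{ij} = rho(|i - j|), (r_k)_i = rho(i), i,j = 1..k.
Equivalently, Durbin-Levinson gives phi_{kk} iteratively:
  phi_{11} = rho(1)
  phi_{kk} = [rho(k) - sum_{j=1..k-1} phi_{k-1,j} rho(k-j)]
            / [1 - sum_{j=1..k-1} phi_{k-1,j} rho(j)],
  phi_{k,j} = phi_{k-1,j} - phi_{kk} phi_{k-1,k-j},  j = 1..k-1.
Step k = 1:
  phi_11 = rho(1) = 0.7266.
Step k = 2:
  phi_22 = [rho(2) - phi_11 rho(1)] / [1 - phi_11 rho(1)] = [0.7308 - (0.7266)(0.7266)] / [1 - (0.7266)(0.7266)]
         = 0.20285244 / 0.47205244 = 0.429724.
  Update: phi_21 = phi_11 - phi_22 phi_11 = 0.7266 - (0.429724)(0.7266) = 0.414362.
Step k = 3:
  phi_33 = [rho(3) - phi_21 rho(2) - phi_22 rho(1)] / [1 - phi_21 rho(1) - phi_22 rho(2)]
    numerator   = 0.6297 - (0.414362)(0.7308) - (0.429724)(0.7266) = 0.01464632
    denominator = 1 - (0.414362)(0.7266) - (0.429724)(0.7308) = 0.3848818
  phi_33 = 0.01464632 / 0.3848818 = 0.0381.
Therefore phi_{33} = 0.0381.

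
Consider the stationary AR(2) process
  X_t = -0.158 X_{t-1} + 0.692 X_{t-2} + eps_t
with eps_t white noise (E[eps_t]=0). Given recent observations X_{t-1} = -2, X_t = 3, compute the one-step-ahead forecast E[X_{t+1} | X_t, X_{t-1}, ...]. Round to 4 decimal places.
E[X_{t+1} \mid \mathcal F_t] = -1.8580

For an AR(p) model X_t = c + sum_i phi_i X_{t-i} + eps_t, the
one-step-ahead conditional mean is
  E[X_{t+1} | X_t, ...] = c + sum_i phi_i X_{t+1-i}.
Substitute known values:
  E[X_{t+1} | ...] = (-0.158) * (3) + (0.692) * (-2)
                   = -1.8580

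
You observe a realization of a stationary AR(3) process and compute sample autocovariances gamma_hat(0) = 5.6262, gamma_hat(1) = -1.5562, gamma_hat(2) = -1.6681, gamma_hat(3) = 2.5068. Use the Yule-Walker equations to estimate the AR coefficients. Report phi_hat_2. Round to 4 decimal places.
\hat\phi_{2} = -0.2940

The Yule-Walker equations for an AR(p) process read, in matrix form,
  Gamma_p phi = r_p,   with   (Gamma_p)_{ij} = gamma(|i - j|),
                       (r_p)_i = gamma(i),   i,j = 1..p.
Substitute the sample gammas (Toeplitz matrix and right-hand side of size 3):
  Gamma_p = [[5.6262, -1.5562, -1.6681], [-1.5562, 5.6262, -1.5562], [-1.6681, -1.5562, 5.6262]]
  r_p     = [-1.5562, -1.6681, 2.5068]
Written out (R1..R3):
  (R1) 5.6262 phi_1 - 1.5562 phi_2 - 1.6681 phi_3 = -1.5562
  (R2) -1.5562 phi_1 + 5.6262 phi_2 - 1.5562 phi_3 = -1.6681
  (R3) -1.6681 phi_1 - 1.5562 phi_2 + 5.6262 phi_3 = 2.5068
Gaussian elimination:
  R2 <- R2 - (-1.5562/5.6262) R1 = R2 - (-0.276599) R1:  5.195757 phi_2 - 2.017594 phi_3 = -2.098543
  R3 <- R3 - (-1.6681/5.6262) R1 = R3 - (-0.296488) R1:  -2.017594 phi_2 + 5.131629 phi_3 = 2.045406
  R3 <- R3 - (-2.017594/5.195757) R2 = R3 - (-0.388316) R2:  4.348165 phi_3 = 1.230508
Back-substitution:
  phi_hat_3 = 1.230508 / 4.348165 = 0.282995
  phi_hat_2 = (-2.098543 - (-2.017594)(0.282995)) / 5.195757 = -0.294004
  phi_hat_1 = (-1.5562 - (-1.5562)(-0.294004) - (-1.6681)(0.282995)) / 5.6262 = -0.274015
So phi_hat = [-0.2740, -0.2940, 0.2830].
Therefore phi_hat_2 = -0.2940.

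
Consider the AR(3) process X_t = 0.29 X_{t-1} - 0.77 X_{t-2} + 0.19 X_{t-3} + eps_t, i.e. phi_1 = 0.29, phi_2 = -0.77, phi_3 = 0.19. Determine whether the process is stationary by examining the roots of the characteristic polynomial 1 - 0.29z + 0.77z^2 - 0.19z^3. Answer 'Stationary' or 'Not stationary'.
\text{Stationary}

The AR(p) characteristic polynomial is P(z) = 1 - 0.29z + 0.77z^2 - 0.19z^3.
Stationarity requires all roots to lie outside the unit circle, i.e. |z| > 1 for every root.
Degree 3: look for a simple real root z0 first, then factor out (1 - z/z0) and solve the remaining quadratic.
Testing z0 = 4: P(4) = 1 + (-0.29)(4) + (0.77)(4)^2 + (-0.19)(4)^3
  = 1 + (-1.16) + (12.32) + (-12.16) = 0.  So z_0 = 4 is a root, |z_0| = 4.
Divide out the factor (1 - 0.25 z) = (1 - z/z0) (since 1/z0 = 0.25):
  P(z) = (1 - 0.25 z)(1 + (-0.04) z + (0.76) z^2)
  [check: z-coef -0.04 - (0.25) = -0.29; z^2-coef 0.76 - (0.25)(-0.04) = 0.77; z^3-coef -(0.25)(0.76) = -0.19.]
Remaining roots from the quadratic factor 1 + (-0.04) z + (0.76) z^2:
  Set 1 + (-0.04) z + (0.76) z^2 = 0, i.e. a z^2 + b z + c = 0 with a = 0.76, b = -0.04, c = 1.
  Discriminant D = b^2 - 4ac = (-0.04)^2 - 4*(0.76)*1 = 0.0016 - (3.04) = -3.0384.
  D < 0, so the roots are the complex-conjugate pair z = (-b +/- i sqrt(-D)) / (2a) = 0.0263 +/- 1.1468i.
  For a conjugate pair |z|^2 = z * conj(z) = (product of roots) = c/a = 1/(0.76) = 1.315789, so |z| = sqrt(1.315789) = 1.1471 for both roots.
Moduli of all roots: 4.0000, 1.1471, 1.1471.
All moduli strictly greater than 1? Yes.
Verdict: Stationary.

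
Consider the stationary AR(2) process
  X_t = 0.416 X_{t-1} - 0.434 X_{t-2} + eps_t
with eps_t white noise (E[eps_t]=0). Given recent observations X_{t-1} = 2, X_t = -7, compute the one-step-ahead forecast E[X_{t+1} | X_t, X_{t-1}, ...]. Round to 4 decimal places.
E[X_{t+1} \mid \mathcal F_t] = -3.7800

For an AR(p) model X_t = c + sum_i phi_i X_{t-i} + eps_t, the
one-step-ahead conditional mean is
  E[X_{t+1} | X_t, ...] = c + sum_i phi_i X_{t+1-i}.
Substitute known values:
  E[X_{t+1} | ...] = (0.416) * (-7) + (-0.434) * (2)
                   = -3.7800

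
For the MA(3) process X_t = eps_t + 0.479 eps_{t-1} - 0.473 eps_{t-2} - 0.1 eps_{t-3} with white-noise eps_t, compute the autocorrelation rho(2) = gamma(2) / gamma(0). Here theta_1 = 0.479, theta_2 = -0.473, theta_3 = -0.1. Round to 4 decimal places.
\rho(2) = -0.3560

For an MA(q) process with theta_0 = 1, the autocovariance is
  gamma(k) = sigma^2 * sum_{i=0..q-k} theta_i * theta_{i+k},
and rho(k) = gamma(k) / gamma(0). Sigma^2 cancels.
  numerator   = (1)*(-0.473) + (0.479)*(-0.1) = -0.5209.
  denominator = (1)^2 + (0.479)^2 + (-0.473)^2 + (-0.1)^2 = 1.46317.
  rho(2) = -0.5209 / 1.46317 = -0.3560.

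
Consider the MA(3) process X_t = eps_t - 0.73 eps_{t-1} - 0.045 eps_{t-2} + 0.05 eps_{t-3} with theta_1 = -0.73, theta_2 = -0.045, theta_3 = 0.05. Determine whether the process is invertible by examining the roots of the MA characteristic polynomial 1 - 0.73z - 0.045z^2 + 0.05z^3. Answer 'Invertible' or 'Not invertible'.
\text{Invertible}

The MA(q) characteristic polynomial is P(z) = 1 - 0.73z - 0.045z^2 + 0.05z^3.
Invertibility requires all roots to lie outside the unit circle, i.e. |z| > 1 for every root.
Degree 3: look for a simple real root z0 first, then factor out (1 - z/z0) and solve the remaining quadratic.
Testing z0 = -4: P(-4) = 1 + (-0.73)(-4) + (-0.045)(-4)^2 + (0.05)(-4)^3
  = 1 + (2.92) + (-0.72) + (-3.2) = 0.  So z_0 = -4 is a root, |z_0| = 4.
Divide out the factor (1 + 0.25 z) = (1 - z/z0) (since 1/z0 = -0.25):
  P(z) = (1 + 0.25 z)(1 + (-0.98) z + (0.2) z^2)
  [check: z-coef -0.98 - (-0.25) = -0.73; z^2-coef 0.2 - (-0.25)(-0.98) = -0.045; z^3-coef -(-0.25)(0.2) = 0.05.]
Remaining roots from the quadratic factor 1 + (-0.98) z + (0.2) z^2:
  Set 1 + (-0.98) z + (0.2) z^2 = 0, i.e. a z^2 + b z + c = 0 with a = 0.2, b = -0.98, c = 1.
  Discriminant D = b^2 - 4ac = (-0.98)^2 - 4*(0.2)*1 = 0.9604 - (0.8) = 0.1604.
  D >= 0, so the roots are real: z = (-b +/- sqrt(D)) / (2a) = (0.98 +/- 0.4005) / (0.4).
    z_1 = (0.98 + 0.4005) / (0.4) = 3.4512,   |z_1| = 3.4512.
    z_2 = (0.98 - 0.4005) / (0.4) = 1.4488,   |z_2| = 1.4488.
Moduli of all roots: 4.0000, 3.4512, 1.4488.
All moduli strictly greater than 1? Yes.
Verdict: Invertible.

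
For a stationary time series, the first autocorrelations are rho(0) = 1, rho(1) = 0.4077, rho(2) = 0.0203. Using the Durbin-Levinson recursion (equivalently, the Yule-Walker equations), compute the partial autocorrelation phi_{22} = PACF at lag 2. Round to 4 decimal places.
\phi_{22} = -0.1750

The PACF at lag k is phi_{kk}, the last component of the solution
to the Yule-Walker system G_k phi = r_k where
  (G_k)_{ij} = rho(|i - j|), (r_k)_i = rho(i), i,j = 1..k.
Equivalently, Durbin-Levinson gives phi_{kk} iteratively:
  phi_{11} = rho(1)
  phi_{kk} = [rho(k) - sum_{j=1..k-1} phi_{k-1,j} rho(k-j)]
            / [1 - sum_{j=1..k-1} phi_{k-1,j} rho(j)],
  phi_{k,j} = phi_{k-1,j} - phi_{kk} phi_{k-1,k-j},  j = 1..k-1.
Step k = 1:
  phi_11 = rho(1) = 0.4077.
Step k = 2:
  phi_22 = [rho(2) - phi_11 rho(1)] / [1 - phi_11 rho(1)] = [0.0203 - (0.4077)(0.4077)] / [1 - (0.4077)(0.4077)]
         = -0.14591929 / 0.83378071 = -0.175.
Therefore phi_{22} = -0.1750.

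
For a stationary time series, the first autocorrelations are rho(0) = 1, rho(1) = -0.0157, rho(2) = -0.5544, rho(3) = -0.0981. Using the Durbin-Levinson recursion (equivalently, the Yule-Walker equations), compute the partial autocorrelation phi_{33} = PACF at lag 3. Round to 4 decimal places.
\phi_{33} = -0.1739

The PACF at lag k is phi_{kk}, the last component of the solution
to the Yule-Walker system G_k phi = r_k where
  (G_k)_{ij} = rho(|i - j|), (r_k)_i = rho(i), i,j = 1..k.
Equivalently, Durbin-Levinson gives phi_{kk} iteratively:
  phi_{11} = rho(1)
  phi_{kk} = [rho(k) - sum_{j=1..k-1} phi_{k-1,j} rho(k-j)]
            / [1 - sum_{j=1..k-1} phi_{k-1,j} rho(j)],
  phi_{k,j} = phi_{k-1,j} - phi_{kk} phi_{k-1,k-j},  j = 1..k-1.
Step k = 1:
  phi_11 = rho(1) = -0.0157.
Step k = 2:
  phi_22 = [rho(2) - phi_11 rho(1)] / [1 - phi_11 rho(1)] = [-0.5544 - (-0.0157)(-0.0157)] / [1 - (-0.0157)(-0.0157)]
         = -0.55464649 / 0.99975351 = -0.554783.
  Update: phi_21 = phi_11 - phi_22 phi_11 = -0.0157 - (-0.554783)(-0.0157) = -0.02441.
Step k = 3:
  phi_33 = [rho(3) - phi_21 rho(2) - phi_22 rho(1)] / [1 - phi_21 rho(1) - phi_22 rho(2)]
    numerator   = -0.0981 - (-0.02441)(-0.5544) - (-0.554783)(-0.0157) = -0.12034305
    denominator = 1 - (-0.02441)(-0.0157) - (-0.554783)(-0.5544) = 0.69204493
  phi_33 = -0.12034305 / 0.69204493 = -0.1739.
Therefore phi_{33} = -0.1739.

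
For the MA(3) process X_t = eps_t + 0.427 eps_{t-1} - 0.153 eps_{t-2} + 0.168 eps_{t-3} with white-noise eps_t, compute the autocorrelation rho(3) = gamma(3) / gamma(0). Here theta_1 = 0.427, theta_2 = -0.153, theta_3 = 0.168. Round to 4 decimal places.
\rho(3) = 0.1361

For an MA(q) process with theta_0 = 1, the autocovariance is
  gamma(k) = sigma^2 * sum_{i=0..q-k} theta_i * theta_{i+k},
and rho(k) = gamma(k) / gamma(0). Sigma^2 cancels.
  numerator   = (1)*(0.168) = 0.168.
  denominator = (1)^2 + (0.427)^2 + (-0.153)^2 + (0.168)^2 = 1.233962.
  rho(3) = 0.168 / 1.233962 = 0.1361.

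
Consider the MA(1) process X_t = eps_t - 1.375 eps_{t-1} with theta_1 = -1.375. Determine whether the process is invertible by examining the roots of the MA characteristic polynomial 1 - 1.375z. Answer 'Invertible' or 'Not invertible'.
\text{Not invertible}

The MA(q) characteristic polynomial is P(z) = 1 - 1.375z.
Invertibility requires all roots to lie outside the unit circle, i.e. |z| > 1 for every root.
This is linear in z: 1 + (-1.375) z = 0  =>  z = -1/(-1.375) = 0.727273,  |z| = 0.727273.
Moduli of all roots: 0.7273.
All moduli strictly greater than 1? No.
Verdict: Not invertible.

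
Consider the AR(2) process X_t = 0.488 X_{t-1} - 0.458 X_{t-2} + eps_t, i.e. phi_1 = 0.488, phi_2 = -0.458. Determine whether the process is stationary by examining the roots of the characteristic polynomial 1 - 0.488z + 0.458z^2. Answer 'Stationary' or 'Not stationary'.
\text{Stationary}

The AR(p) characteristic polynomial is P(z) = 1 - 0.488z + 0.458z^2.
Stationarity requires all roots to lie outside the unit circle, i.e. |z| > 1 for every root.
Set 1 + (-0.488) z + (0.458) z^2 = 0, i.e. a z^2 + b z + c = 0 with a = 0.458, b = -0.488, c = 1.
Discriminant D = b^2 - 4ac = (-0.488)^2 - 4*(0.458)*1 = 0.238144 - (1.832) = -1.593856.
D < 0, so the roots are the complex-conjugate pair z = (-b +/- i sqrt(-D)) / (2a) = 0.5328 +/- 1.3783i.
For a conjugate pair |z|^2 = z * conj(z) = (product of roots) = c/a = 1/(0.458) = 2.183406, so |z| = sqrt(2.183406) = 1.4776 for both roots.
Moduli of all roots: 1.4776, 1.4776.
All moduli strictly greater than 1? Yes.
Verdict: Stationary.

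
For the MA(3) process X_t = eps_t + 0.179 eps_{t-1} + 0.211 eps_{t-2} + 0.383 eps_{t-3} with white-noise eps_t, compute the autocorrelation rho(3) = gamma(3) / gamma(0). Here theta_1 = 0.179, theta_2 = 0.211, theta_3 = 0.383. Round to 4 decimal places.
\rho(3) = 0.3131

For an MA(q) process with theta_0 = 1, the autocovariance is
  gamma(k) = sigma^2 * sum_{i=0..q-k} theta_i * theta_{i+k},
and rho(k) = gamma(k) / gamma(0). Sigma^2 cancels.
  numerator   = (1)*(0.383) = 0.383.
  denominator = (1)^2 + (0.179)^2 + (0.211)^2 + (0.383)^2 = 1.223251.
  rho(3) = 0.383 / 1.223251 = 0.3131.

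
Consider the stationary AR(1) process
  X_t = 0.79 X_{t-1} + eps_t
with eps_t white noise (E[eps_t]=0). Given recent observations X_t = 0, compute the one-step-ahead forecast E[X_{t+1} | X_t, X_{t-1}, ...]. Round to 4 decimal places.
E[X_{t+1} \mid \mathcal F_t] = 0.0000

For an AR(p) model X_t = c + sum_i phi_i X_{t-i} + eps_t, the
one-step-ahead conditional mean is
  E[X_{t+1} | X_t, ...] = c + sum_i phi_i X_{t+1-i}.
Substitute known values:
  E[X_{t+1} | ...] = (0.79) * (0)
                   = 0.0000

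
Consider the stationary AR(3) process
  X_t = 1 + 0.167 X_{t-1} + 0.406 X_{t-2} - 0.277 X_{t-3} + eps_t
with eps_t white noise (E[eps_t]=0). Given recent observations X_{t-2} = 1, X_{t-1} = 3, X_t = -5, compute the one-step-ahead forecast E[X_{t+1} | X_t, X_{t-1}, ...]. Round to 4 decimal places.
E[X_{t+1} \mid \mathcal F_t] = 1.1060

For an AR(p) model X_t = c + sum_i phi_i X_{t-i} + eps_t, the
one-step-ahead conditional mean is
  E[X_{t+1} | X_t, ...] = c + sum_i phi_i X_{t+1-i}.
Substitute known values:
  E[X_{t+1} | ...] = 1 + (0.167) * (-5) + (0.406) * (3) + (-0.277) * (1)
                   = 1.1060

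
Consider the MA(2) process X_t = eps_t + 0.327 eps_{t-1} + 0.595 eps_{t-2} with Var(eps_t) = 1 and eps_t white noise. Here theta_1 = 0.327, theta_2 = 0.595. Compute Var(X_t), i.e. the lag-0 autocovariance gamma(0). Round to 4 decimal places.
\gamma(0) = 1.4610

For an MA(q) process X_t = eps_t + sum_i theta_i eps_{t-i} with
Var(eps_t) = sigma^2, the variance is
  gamma(0) = sigma^2 * (1 + sum_i theta_i^2).
  sum_i theta_i^2 = (0.327)^2 + (0.595)^2 = 0.106929 + 0.354025 = 0.460954.
  gamma(0) = 1 * (1 + 0.460954) = 1 * 1.460954 = 1.460954, which rounds to 1.4610.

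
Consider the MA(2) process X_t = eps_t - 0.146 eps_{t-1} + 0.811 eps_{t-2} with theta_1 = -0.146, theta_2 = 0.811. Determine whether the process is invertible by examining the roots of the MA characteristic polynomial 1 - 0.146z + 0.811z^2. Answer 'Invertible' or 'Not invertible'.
\text{Invertible}

The MA(q) characteristic polynomial is P(z) = 1 - 0.146z + 0.811z^2.
Invertibility requires all roots to lie outside the unit circle, i.e. |z| > 1 for every root.
Set 1 + (-0.146) z + (0.811) z^2 = 0, i.e. a z^2 + b z + c = 0 with a = 0.811, b = -0.146, c = 1.
Discriminant D = b^2 - 4ac = (-0.146)^2 - 4*(0.811)*1 = 0.021316 - (3.244) = -3.222684.
D < 0, so the roots are the complex-conjugate pair z = (-b +/- i sqrt(-D)) / (2a) = 0.09 +/- 1.1068i.
For a conjugate pair |z|^2 = z * conj(z) = (product of roots) = c/a = 1/(0.811) = 1.233046, so |z| = sqrt(1.233046) = 1.1104 for both roots.
Moduli of all roots: 1.1104, 1.1104.
All moduli strictly greater than 1? Yes.
Verdict: Invertible.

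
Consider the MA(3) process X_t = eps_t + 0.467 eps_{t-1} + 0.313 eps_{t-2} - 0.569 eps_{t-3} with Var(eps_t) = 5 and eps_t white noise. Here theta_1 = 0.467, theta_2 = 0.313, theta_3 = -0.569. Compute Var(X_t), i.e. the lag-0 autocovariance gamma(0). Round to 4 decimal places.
\gamma(0) = 8.1991

For an MA(q) process X_t = eps_t + sum_i theta_i eps_{t-i} with
Var(eps_t) = sigma^2, the variance is
  gamma(0) = sigma^2 * (1 + sum_i theta_i^2).
  sum_i theta_i^2 = (0.467)^2 + (0.313)^2 + (-0.569)^2 = 0.218089 + 0.097969 + 0.323761 = 0.639819.
  gamma(0) = 5 * (1 + 0.639819) = 5 * 1.639819 = 8.199095, which rounds to 8.1991.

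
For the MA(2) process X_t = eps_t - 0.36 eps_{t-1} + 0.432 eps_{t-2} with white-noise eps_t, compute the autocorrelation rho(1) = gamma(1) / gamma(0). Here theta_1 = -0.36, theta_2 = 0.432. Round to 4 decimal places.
\rho(1) = -0.3917

For an MA(q) process with theta_0 = 1, the autocovariance is
  gamma(k) = sigma^2 * sum_{i=0..q-k} theta_i * theta_{i+k},
and rho(k) = gamma(k) / gamma(0). Sigma^2 cancels.
  numerator   = (1)*(-0.36) + (-0.36)*(0.432) = -0.51552.
  denominator = (1)^2 + (-0.36)^2 + (0.432)^2 = 1.316224.
  rho(1) = -0.51552 / 1.316224 = -0.3917.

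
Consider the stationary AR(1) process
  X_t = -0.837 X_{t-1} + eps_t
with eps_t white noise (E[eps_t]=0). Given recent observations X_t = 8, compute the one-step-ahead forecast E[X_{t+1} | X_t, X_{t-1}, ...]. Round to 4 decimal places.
E[X_{t+1} \mid \mathcal F_t] = -6.6960

For an AR(p) model X_t = c + sum_i phi_i X_{t-i} + eps_t, the
one-step-ahead conditional mean is
  E[X_{t+1} | X_t, ...] = c + sum_i phi_i X_{t+1-i}.
Substitute known values:
  E[X_{t+1} | ...] = (-0.837) * (8)
                   = -6.6960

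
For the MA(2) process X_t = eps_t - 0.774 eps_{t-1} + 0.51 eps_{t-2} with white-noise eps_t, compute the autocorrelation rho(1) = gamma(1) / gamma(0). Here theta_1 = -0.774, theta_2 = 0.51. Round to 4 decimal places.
\rho(1) = -0.6286

For an MA(q) process with theta_0 = 1, the autocovariance is
  gamma(k) = sigma^2 * sum_{i=0..q-k} theta_i * theta_{i+k},
and rho(k) = gamma(k) / gamma(0). Sigma^2 cancels.
  numerator   = (1)*(-0.774) + (-0.774)*(0.51) = -1.16874.
  denominator = (1)^2 + (-0.774)^2 + (0.51)^2 = 1.859176.
  rho(1) = -1.16874 / 1.859176 = -0.6286.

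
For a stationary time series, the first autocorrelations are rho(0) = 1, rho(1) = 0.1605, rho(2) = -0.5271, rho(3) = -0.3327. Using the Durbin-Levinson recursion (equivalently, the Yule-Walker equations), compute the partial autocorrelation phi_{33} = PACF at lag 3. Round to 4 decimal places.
\phi_{33} = -0.1650

The PACF at lag k is phi_{kk}, the last component of the solution
to the Yule-Walker system G_k phi = r_k where
  (G_k)_{ij} = rho(|i - j|), (r_k)_i = rho(i), i,j = 1..k.
Equivalently, Durbin-Levinson gives phi_{kk} iteratively:
  phi_{11} = rho(1)
  phi_{kk} = [rho(k) - sum_{j=1..k-1} phi_{k-1,j} rho(k-j)]
            / [1 - sum_{j=1..k-1} phi_{k-1,j} rho(j)],
  phi_{k,j} = phi_{k-1,j} - phi_{kk} phi_{k-1,k-j},  j = 1..k-1.
Step k = 1:
  phi_11 = rho(1) = 0.1605.
Step k = 2:
  phi_22 = [rho(2) - phi_11 rho(1)] / [1 - phi_11 rho(1)] = [-0.5271 - (0.1605)(0.1605)] / [1 - (0.1605)(0.1605)]
         = -0.55286025 / 0.97423975 = -0.567479.
  Update: phi_21 = phi_11 - phi_22 phi_11 = 0.1605 - (-0.567479)(0.1605) = 0.25158.
Step k = 3:
  phi_33 = [rho(3) - phi_21 rho(2) - phi_22 rho(1)] / [1 - phi_21 rho(1) - phi_22 rho(2)]
    numerator   = -0.3327 - (0.25158)(-0.5271) - (-0.567479)(0.1605) = -0.10901169
    denominator = 1 - (0.25158)(0.1605) - (-0.567479)(-0.5271) = 0.66050337
  phi_33 = -0.10901169 / 0.66050337 = -0.165.
Therefore phi_{33} = -0.1650.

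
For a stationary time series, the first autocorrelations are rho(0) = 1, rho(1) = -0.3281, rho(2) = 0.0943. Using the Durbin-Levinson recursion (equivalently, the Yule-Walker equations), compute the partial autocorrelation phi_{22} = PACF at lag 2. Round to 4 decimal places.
\phi_{22} = -0.0150

The PACF at lag k is phi_{kk}, the last component of the solution
to the Yule-Walker system G_k phi = r_k where
  (G_k)_{ij} = rho(|i - j|), (r_k)_i = rho(i), i,j = 1..k.
Equivalently, Durbin-Levinson gives phi_{kk} iteratively:
  phi_{11} = rho(1)
  phi_{kk} = [rho(k) - sum_{j=1..k-1} phi_{k-1,j} rho(k-j)]
            / [1 - sum_{j=1..k-1} phi_{k-1,j} rho(j)],
  phi_{k,j} = phi_{k-1,j} - phi_{kk} phi_{k-1,k-j},  j = 1..k-1.
Step k = 1:
  phi_11 = rho(1) = -0.3281.
Step k = 2:
  phi_22 = [rho(2) - phi_11 rho(1)] / [1 - phi_11 rho(1)] = [0.0943 - (-0.3281)(-0.3281)] / [1 - (-0.3281)(-0.3281)]
         = -0.01334961 / 0.89235039 = -0.015.
Therefore phi_{22} = -0.0150.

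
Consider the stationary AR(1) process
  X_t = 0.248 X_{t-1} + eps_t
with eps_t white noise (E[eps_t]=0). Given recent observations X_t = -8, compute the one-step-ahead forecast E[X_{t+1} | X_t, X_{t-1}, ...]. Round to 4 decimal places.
E[X_{t+1} \mid \mathcal F_t] = -1.9840

For an AR(p) model X_t = c + sum_i phi_i X_{t-i} + eps_t, the
one-step-ahead conditional mean is
  E[X_{t+1} | X_t, ...] = c + sum_i phi_i X_{t+1-i}.
Substitute known values:
  E[X_{t+1} | ...] = (0.248) * (-8)
                   = -1.9840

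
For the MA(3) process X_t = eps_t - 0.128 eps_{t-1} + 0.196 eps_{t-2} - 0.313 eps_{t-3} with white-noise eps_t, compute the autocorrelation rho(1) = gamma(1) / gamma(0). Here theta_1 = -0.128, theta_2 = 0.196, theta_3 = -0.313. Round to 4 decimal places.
\rho(1) = -0.1860

For an MA(q) process with theta_0 = 1, the autocovariance is
  gamma(k) = sigma^2 * sum_{i=0..q-k} theta_i * theta_{i+k},
and rho(k) = gamma(k) / gamma(0). Sigma^2 cancels.
  numerator   = (1)*(-0.128) + (-0.128)*(0.196) + (0.196)*(-0.313) = -0.214436.
  denominator = (1)^2 + (-0.128)^2 + (0.196)^2 + (-0.313)^2 = 1.152769.
  rho(1) = -0.214436 / 1.152769 = -0.1860.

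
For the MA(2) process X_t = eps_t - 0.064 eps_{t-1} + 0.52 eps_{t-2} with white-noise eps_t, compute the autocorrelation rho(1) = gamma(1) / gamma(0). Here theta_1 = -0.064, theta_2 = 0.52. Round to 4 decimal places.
\rho(1) = -0.0763

For an MA(q) process with theta_0 = 1, the autocovariance is
  gamma(k) = sigma^2 * sum_{i=0..q-k} theta_i * theta_{i+k},
and rho(k) = gamma(k) / gamma(0). Sigma^2 cancels.
  numerator   = (1)*(-0.064) + (-0.064)*(0.52) = -0.09728.
  denominator = (1)^2 + (-0.064)^2 + (0.52)^2 = 1.274496.
  rho(1) = -0.09728 / 1.274496 = -0.0763.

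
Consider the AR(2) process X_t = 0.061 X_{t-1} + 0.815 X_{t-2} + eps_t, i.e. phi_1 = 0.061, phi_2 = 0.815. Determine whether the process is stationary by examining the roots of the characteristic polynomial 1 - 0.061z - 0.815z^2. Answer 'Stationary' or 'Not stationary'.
\text{Stationary}

The AR(p) characteristic polynomial is P(z) = 1 - 0.061z - 0.815z^2.
Stationarity requires all roots to lie outside the unit circle, i.e. |z| > 1 for every root.
Set 1 + (-0.061) z + (-0.815) z^2 = 0, i.e. a z^2 + b z + c = 0 with a = -0.815, b = -0.061, c = 1.
Discriminant D = b^2 - 4ac = (-0.061)^2 - 4*(-0.815)*1 = 0.003721 - (-3.26) = 3.263721.
D >= 0, so the roots are real: z = (-b +/- sqrt(D)) / (2a) = (0.061 +/- 1.806577) / (-1.63).
  z_1 = (0.061 + 1.806577) / (-1.63) = -1.1458,   |z_1| = 1.1458.
  z_2 = (0.061 - 1.806577) / (-1.63) = 1.0709,   |z_2| = 1.0709.
Moduli of all roots: 1.1458, 1.0709.
All moduli strictly greater than 1? Yes.
Verdict: Stationary.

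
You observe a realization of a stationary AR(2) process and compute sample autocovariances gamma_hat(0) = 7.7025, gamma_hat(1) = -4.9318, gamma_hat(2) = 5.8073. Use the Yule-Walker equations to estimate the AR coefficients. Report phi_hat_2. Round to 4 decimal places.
\hat\phi_{2} = 0.5830

The Yule-Walker equations for an AR(p) process read, in matrix form,
  Gamma_p phi = r_p,   with   (Gamma_p)_{ij} = gamma(|i - j|),
                       (r_p)_i = gamma(i),   i,j = 1..p.
Substitute the sample gammas (Toeplitz matrix and right-hand side of size 2):
  Gamma_p = [[7.7025, -4.9318], [-4.9318, 7.7025]]
  r_p     = [-4.9318, 5.8073]
Written out:
  7.7025 phi_1 - 4.9318 phi_2 = -4.9318
  -4.9318 phi_1 + 7.7025 phi_2 = 5.8073
Solve by Cramer's rule:
  det = gamma(0)^2 - gamma(1)^2 = (7.7025)^2 - (-4.9318)^2 = 59.32850625 - 24.32265124 = 35.00585501
  phi_hat_1 = [gamma(1) gamma(0) - gamma(1) gamma(2)] / det = [(-4.9318)(7.7025) - (-4.9318)(5.8073)] / 35.00585501 = -9.34674736 / 35.00585501 = -0.267
  phi_hat_2 = [gamma(0) gamma(2) - gamma(1)^2] / det = [(7.7025)(5.8073) - (-4.9318)^2] / 35.00585501 = 20.40807701 / 35.00585501 = 0.583
So phi_hat = [-0.2670, 0.5830].
Therefore phi_hat_2 = 0.5830.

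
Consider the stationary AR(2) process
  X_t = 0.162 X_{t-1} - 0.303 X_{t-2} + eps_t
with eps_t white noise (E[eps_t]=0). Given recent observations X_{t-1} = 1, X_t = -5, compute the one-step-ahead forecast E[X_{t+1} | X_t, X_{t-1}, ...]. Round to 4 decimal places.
E[X_{t+1} \mid \mathcal F_t] = -1.1130

For an AR(p) model X_t = c + sum_i phi_i X_{t-i} + eps_t, the
one-step-ahead conditional mean is
  E[X_{t+1} | X_t, ...] = c + sum_i phi_i X_{t+1-i}.
Substitute known values:
  E[X_{t+1} | ...] = (0.162) * (-5) + (-0.303) * (1)
                   = -1.1130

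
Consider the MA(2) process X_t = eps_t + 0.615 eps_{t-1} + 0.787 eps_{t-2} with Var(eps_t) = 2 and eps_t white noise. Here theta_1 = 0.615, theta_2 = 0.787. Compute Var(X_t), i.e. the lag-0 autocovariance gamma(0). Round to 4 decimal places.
\gamma(0) = 3.9952

For an MA(q) process X_t = eps_t + sum_i theta_i eps_{t-i} with
Var(eps_t) = sigma^2, the variance is
  gamma(0) = sigma^2 * (1 + sum_i theta_i^2).
  sum_i theta_i^2 = (0.615)^2 + (0.787)^2 = 0.378225 + 0.619369 = 0.997594.
  gamma(0) = 2 * (1 + 0.997594) = 2 * 1.997594 = 3.995188, which rounds to 3.9952.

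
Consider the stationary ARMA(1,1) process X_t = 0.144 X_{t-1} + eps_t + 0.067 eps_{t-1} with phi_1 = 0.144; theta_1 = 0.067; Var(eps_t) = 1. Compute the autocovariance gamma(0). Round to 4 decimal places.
\gamma(0) = 1.0455

Multiply the model equation by X_{t-k} and take expectations. With theta_0 = psi_0 = 1 and psi_j the MA(infinity) weights, this gives
  gamma(k) - sum_i phi_i gamma(k-i) = c_k,
  c_k = sigma^2 * sum_{j=k..q} theta_j psi_{j-k}   (c_k = 0 for k > q),
using gamma(-m) = gamma(m).
psi-weights needed (psi_j = theta_j + sum_i phi_i psi_{j-i}):
  psi_1 = theta_1 + phi_1 = 0.067 + (0.144) = 0.211
Right-hand sides:
  c_0 = sigma^2 (1 + theta_1 psi_1) = 1 * (1 + (0.067)(0.211)) = 1 * 1.014137 = 1.014137
  c_1 = sigma^2 theta_1 = 1 * (0.067) = 0.067
  c_2 = 0
Equations for k = 0 and k = 1 (AR order 1):
  gamma(0) = phi_1 gamma(1) + c_0
  gamma(1) = phi_1 gamma(0) + c_1
Substituting the second into the first: gamma(0) (1 - phi_1^2) = c_0 + phi_1 c_1, so
  gamma(0) = (c_0 + phi_1 c_1) / (1 - phi_1^2) = (1.014137 + (0.144)(0.067)) / (1 - (0.144)^2) = 1.023785 / 0.979264 = 1.045464.
Therefore gamma(0) = 1.0455 (to 4 decimal places).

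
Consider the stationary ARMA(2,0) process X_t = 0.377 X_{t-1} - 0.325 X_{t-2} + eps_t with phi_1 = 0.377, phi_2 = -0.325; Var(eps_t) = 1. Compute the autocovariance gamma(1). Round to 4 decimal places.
\gamma(1) = 0.3462

Multiply the model equation by X_{t-k} and take expectations. With theta_0 = psi_0 = 1 and psi_j the MA(infinity) weights, this gives
  gamma(k) - sum_i phi_i gamma(k-i) = c_k,
  c_k = sigma^2 * sum_{j=k..q} theta_j psi_{j-k}   (c_k = 0 for k > q),
using gamma(-m) = gamma(m).
Pure AR (q = 0): c_0 = sigma^2 = 1, c_k = 0 for k >= 1.
Equations for k = 0, 1, 2 (AR order 2, c_2 = 0):
  (E0) gamma(0) = phi_1 gamma(1) + phi_2 gamma(2) + c_0
  (E1) gamma(1) = phi_1 gamma(0) + phi_2 gamma(1) + c_1
  (E2) gamma(2) = phi_1 gamma(1) + phi_2 gamma(0)
From (E1): gamma(1) = A gamma(0) + B with
  A = phi_1 / (1 - phi_2) = 0.377 / 1.325 = 0.284528,   B = c_1 / (1 - phi_2) = 0 / 1.325 = 0.
Insert (E2) into (E0): gamma(0) (1 - phi_2^2) = phi_1 (1 + phi_2) gamma(1) + c_0.
  phi_1 (1 + phi_2) = (0.377)(0.675) = 0.254475,   1 - phi_2^2 = 0.894375.
Replace gamma(1) by A gamma(0) + B and collect gamma(0):
  gamma(0) [0.894375 - (0.254475)(0.284528)] = c_0 = 1
  gamma(0) * 0.82197 = 1
  gamma(0) = 1 / 0.82197 = 1.21659.
  gamma(1) = A gamma(0) = (0.284528)(1.21659) = 0.346154.
Therefore gamma(1) = 0.3462 (to 4 decimal places).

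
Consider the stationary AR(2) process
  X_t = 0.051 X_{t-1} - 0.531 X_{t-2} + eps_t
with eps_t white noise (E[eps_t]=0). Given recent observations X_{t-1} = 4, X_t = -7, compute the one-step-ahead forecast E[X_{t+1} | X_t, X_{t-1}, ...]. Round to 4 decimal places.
E[X_{t+1} \mid \mathcal F_t] = -2.4810

For an AR(p) model X_t = c + sum_i phi_i X_{t-i} + eps_t, the
one-step-ahead conditional mean is
  E[X_{t+1} | X_t, ...] = c + sum_i phi_i X_{t+1-i}.
Substitute known values:
  E[X_{t+1} | ...] = (0.051) * (-7) + (-0.531) * (4)
                   = -2.4810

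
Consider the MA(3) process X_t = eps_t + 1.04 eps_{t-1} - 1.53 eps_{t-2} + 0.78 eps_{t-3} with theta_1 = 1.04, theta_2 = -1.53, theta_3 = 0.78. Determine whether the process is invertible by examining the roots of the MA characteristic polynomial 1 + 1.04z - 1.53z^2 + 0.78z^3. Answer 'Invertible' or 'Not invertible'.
\text{Not invertible}

The MA(q) characteristic polynomial is P(z) = 1 + 1.04z - 1.53z^2 + 0.78z^3.
Invertibility requires all roots to lie outside the unit circle, i.e. |z| > 1 for every root.
Degree 3: look for a simple real root z0 first, then factor out (1 - z/z0) and solve the remaining quadratic.
Testing z0 = -0.5: P(-0.5) = 1 + (1.04)(-0.5) + (-1.53)(-0.5)^2 + (0.78)(-0.5)^3
  = 1 + (-0.52) + (-0.3825) + (-0.0975) = 0.  So z_0 = -0.5 is a root, |z_0| = 0.5.
Divide out the factor (1 + 2 z) = (1 - z/z0) (since 1/z0 = -2):
  P(z) = (1 + 2 z)(1 + (-0.96) z + (0.39) z^2)
  [check: z-coef -0.96 - (-2) = 1.04; z^2-coef 0.39 - (-2)(-0.96) = -1.53; z^3-coef -(-2)(0.39) = 0.78.]
Remaining roots from the quadratic factor 1 + (-0.96) z + (0.39) z^2:
  Set 1 + (-0.96) z + (0.39) z^2 = 0, i.e. a z^2 + b z + c = 0 with a = 0.39, b = -0.96, c = 1.
  Discriminant D = b^2 - 4ac = (-0.96)^2 - 4*(0.39)*1 = 0.9216 - (1.56) = -0.6384.
  D < 0, so the roots are the complex-conjugate pair z = (-b +/- i sqrt(-D)) / (2a) = 1.2308 +/- 1.0244i.
  For a conjugate pair |z|^2 = z * conj(z) = (product of roots) = c/a = 1/(0.39) = 2.564103, so |z| = sqrt(2.564103) = 1.6013 for both roots.
Moduli of all roots: 0.5000, 1.6013, 1.6013.
All moduli strictly greater than 1? No.
Verdict: Not invertible.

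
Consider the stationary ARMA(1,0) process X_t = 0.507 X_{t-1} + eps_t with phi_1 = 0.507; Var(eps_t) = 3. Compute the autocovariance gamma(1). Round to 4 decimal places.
\gamma(1) = 2.0472

Multiply the model equation by X_{t-k} and take expectations. With theta_0 = psi_0 = 1 and psi_j the MA(infinity) weights, this gives
  gamma(k) - sum_i phi_i gamma(k-i) = c_k,
  c_k = sigma^2 * sum_{j=k..q} theta_j psi_{j-k}   (c_k = 0 for k > q),
using gamma(-m) = gamma(m).
Pure AR (q = 0): c_0 = sigma^2 = 3, c_k = 0 for k >= 1.
Equations for k = 0 and k = 1 (AR order 1):
  gamma(0) = phi_1 gamma(1) + c_0
  gamma(1) = phi_1 gamma(0) + c_1
Substituting the second into the first: gamma(0) (1 - phi_1^2) = c_0 + phi_1 c_1, so
  gamma(0) = c_0 / (1 - phi_1^2) = 3 / (1 - (0.507)^2) = 3 / 0.742951 = 4.037951.
  gamma(1) = phi_1 gamma(0) = (0.507)(4.037951) = 2.047241.
Therefore gamma(1) = 2.0472 (to 4 decimal places).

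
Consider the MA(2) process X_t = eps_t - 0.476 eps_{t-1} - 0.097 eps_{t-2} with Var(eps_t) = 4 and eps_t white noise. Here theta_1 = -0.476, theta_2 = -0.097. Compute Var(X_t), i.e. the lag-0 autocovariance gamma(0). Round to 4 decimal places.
\gamma(0) = 4.9439

For an MA(q) process X_t = eps_t + sum_i theta_i eps_{t-i} with
Var(eps_t) = sigma^2, the variance is
  gamma(0) = sigma^2 * (1 + sum_i theta_i^2).
  sum_i theta_i^2 = (-0.476)^2 + (-0.097)^2 = 0.226576 + 0.009409 = 0.235985.
  gamma(0) = 4 * (1 + 0.235985) = 4 * 1.235985 = 4.94394, which rounds to 4.9439.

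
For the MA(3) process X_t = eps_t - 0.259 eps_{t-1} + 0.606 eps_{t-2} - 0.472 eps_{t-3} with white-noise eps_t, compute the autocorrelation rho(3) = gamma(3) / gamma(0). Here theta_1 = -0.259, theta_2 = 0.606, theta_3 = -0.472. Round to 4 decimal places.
\rho(3) = -0.2848

For an MA(q) process with theta_0 = 1, the autocovariance is
  gamma(k) = sigma^2 * sum_{i=0..q-k} theta_i * theta_{i+k},
and rho(k) = gamma(k) / gamma(0). Sigma^2 cancels.
  numerator   = (1)*(-0.472) = -0.472.
  denominator = (1)^2 + (-0.259)^2 + (0.606)^2 + (-0.472)^2 = 1.657101.
  rho(3) = -0.472 / 1.657101 = -0.2848.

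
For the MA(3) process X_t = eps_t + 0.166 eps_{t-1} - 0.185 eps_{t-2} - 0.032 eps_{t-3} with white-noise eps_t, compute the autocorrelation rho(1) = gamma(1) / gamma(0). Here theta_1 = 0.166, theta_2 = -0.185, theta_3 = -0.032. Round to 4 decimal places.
\rho(1) = 0.1329

For an MA(q) process with theta_0 = 1, the autocovariance is
  gamma(k) = sigma^2 * sum_{i=0..q-k} theta_i * theta_{i+k},
and rho(k) = gamma(k) / gamma(0). Sigma^2 cancels.
  numerator   = (1)*(0.166) + (0.166)*(-0.185) + (-0.185)*(-0.032) = 0.14121.
  denominator = (1)^2 + (0.166)^2 + (-0.185)^2 + (-0.032)^2 = 1.062805.
  rho(1) = 0.14121 / 1.062805 = 0.1329.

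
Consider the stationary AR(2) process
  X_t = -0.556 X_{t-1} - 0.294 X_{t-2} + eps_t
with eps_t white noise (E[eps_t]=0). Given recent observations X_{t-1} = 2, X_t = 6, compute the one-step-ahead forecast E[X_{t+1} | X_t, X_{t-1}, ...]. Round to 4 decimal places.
E[X_{t+1} \mid \mathcal F_t] = -3.9240

For an AR(p) model X_t = c + sum_i phi_i X_{t-i} + eps_t, the
one-step-ahead conditional mean is
  E[X_{t+1} | X_t, ...] = c + sum_i phi_i X_{t+1-i}.
Substitute known values:
  E[X_{t+1} | ...] = (-0.556) * (6) + (-0.294) * (2)
                   = -3.9240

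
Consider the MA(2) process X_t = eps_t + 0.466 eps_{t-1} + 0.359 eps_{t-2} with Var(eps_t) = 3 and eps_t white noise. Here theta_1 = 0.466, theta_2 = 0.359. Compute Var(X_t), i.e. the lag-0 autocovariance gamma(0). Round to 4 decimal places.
\gamma(0) = 4.0381

For an MA(q) process X_t = eps_t + sum_i theta_i eps_{t-i} with
Var(eps_t) = sigma^2, the variance is
  gamma(0) = sigma^2 * (1 + sum_i theta_i^2).
  sum_i theta_i^2 = (0.466)^2 + (0.359)^2 = 0.217156 + 0.128881 = 0.346037.
  gamma(0) = 3 * (1 + 0.346037) = 3 * 1.346037 = 4.038111, which rounds to 4.0381.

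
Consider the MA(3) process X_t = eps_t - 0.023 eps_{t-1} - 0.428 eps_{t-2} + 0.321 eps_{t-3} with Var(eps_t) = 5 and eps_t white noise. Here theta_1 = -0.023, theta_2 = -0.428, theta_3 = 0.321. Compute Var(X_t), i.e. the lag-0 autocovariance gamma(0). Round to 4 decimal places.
\gamma(0) = 6.4338

For an MA(q) process X_t = eps_t + sum_i theta_i eps_{t-i} with
Var(eps_t) = sigma^2, the variance is
  gamma(0) = sigma^2 * (1 + sum_i theta_i^2).
  sum_i theta_i^2 = (-0.023)^2 + (-0.428)^2 + (0.321)^2 = 0.000529 + 0.183184 + 0.103041 = 0.286754.
  gamma(0) = 5 * (1 + 0.286754) = 5 * 1.286754 = 6.43377, which rounds to 6.4338.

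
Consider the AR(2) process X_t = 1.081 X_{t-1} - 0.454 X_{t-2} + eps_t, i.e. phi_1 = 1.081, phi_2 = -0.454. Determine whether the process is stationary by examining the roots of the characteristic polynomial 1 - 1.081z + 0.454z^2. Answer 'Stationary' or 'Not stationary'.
\text{Stationary}

The AR(p) characteristic polynomial is P(z) = 1 - 1.081z + 0.454z^2.
Stationarity requires all roots to lie outside the unit circle, i.e. |z| > 1 for every root.
Set 1 + (-1.081) z + (0.454) z^2 = 0, i.e. a z^2 + b z + c = 0 with a = 0.454, b = -1.081, c = 1.
Discriminant D = b^2 - 4ac = (-1.081)^2 - 4*(0.454)*1 = 1.168561 - (1.816) = -0.647439.
D < 0, so the roots are the complex-conjugate pair z = (-b +/- i sqrt(-D)) / (2a) = 1.1905 +/- 0.8862i.
For a conjugate pair |z|^2 = z * conj(z) = (product of roots) = c/a = 1/(0.454) = 2.202643, so |z| = sqrt(2.202643) = 1.4841 for both roots.
Moduli of all roots: 1.4841, 1.4841.
All moduli strictly greater than 1? Yes.
Verdict: Stationary.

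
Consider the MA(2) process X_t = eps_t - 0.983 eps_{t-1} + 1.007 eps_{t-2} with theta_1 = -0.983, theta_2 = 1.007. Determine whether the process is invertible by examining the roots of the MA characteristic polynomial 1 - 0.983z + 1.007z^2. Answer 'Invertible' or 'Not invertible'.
\text{Not invertible}

The MA(q) characteristic polynomial is P(z) = 1 - 0.983z + 1.007z^2.
Invertibility requires all roots to lie outside the unit circle, i.e. |z| > 1 for every root.
Set 1 + (-0.983) z + (1.007) z^2 = 0, i.e. a z^2 + b z + c = 0 with a = 1.007, b = -0.983, c = 1.
Discriminant D = b^2 - 4ac = (-0.983)^2 - 4*(1.007)*1 = 0.966289 - (4.028) = -3.061711.
D < 0, so the roots are the complex-conjugate pair z = (-b +/- i sqrt(-D)) / (2a) = 0.4881 +/- 0.8688i.
For a conjugate pair |z|^2 = z * conj(z) = (product of roots) = c/a = 1/(1.007) = 0.993049, so |z| = sqrt(0.993049) = 0.9965 for both roots.
Moduli of all roots: 0.9965, 0.9965.
All moduli strictly greater than 1? No.
Verdict: Not invertible.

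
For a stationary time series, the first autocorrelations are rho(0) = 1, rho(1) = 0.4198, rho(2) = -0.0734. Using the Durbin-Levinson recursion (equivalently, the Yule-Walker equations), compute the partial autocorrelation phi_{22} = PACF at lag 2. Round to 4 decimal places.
\phi_{22} = -0.3030

The PACF at lag k is phi_{kk}, the last component of the solution
to the Yule-Walker system G_k phi = r_k where
  (G_k)_{ij} = rho(|i - j|), (r_k)_i = rho(i), i,j = 1..k.
Equivalently, Durbin-Levinson gives phi_{kk} iteratively:
  phi_{11} = rho(1)
  phi_{kk} = [rho(k) - sum_{j=1..k-1} phi_{k-1,j} rho(k-j)]
            / [1 - sum_{j=1..k-1} phi_{k-1,j} rho(j)],
  phi_{k,j} = phi_{k-1,j} - phi_{kk} phi_{k-1,k-j},  j = 1..k-1.
Step k = 1:
  phi_11 = rho(1) = 0.4198.
Step k = 2:
  phi_22 = [rho(2) - phi_11 rho(1)] / [1 - phi_11 rho(1)] = [-0.0734 - (0.4198)(0.4198)] / [1 - (0.4198)(0.4198)]
         = -0.24963204 / 0.82376796 = -0.303.
Therefore phi_{22} = -0.3030.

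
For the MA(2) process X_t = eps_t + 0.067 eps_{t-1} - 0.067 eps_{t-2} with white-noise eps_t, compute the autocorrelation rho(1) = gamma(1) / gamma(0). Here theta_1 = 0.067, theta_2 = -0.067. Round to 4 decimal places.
\rho(1) = 0.0620

For an MA(q) process with theta_0 = 1, the autocovariance is
  gamma(k) = sigma^2 * sum_{i=0..q-k} theta_i * theta_{i+k},
and rho(k) = gamma(k) / gamma(0). Sigma^2 cancels.
  numerator   = (1)*(0.067) + (0.067)*(-0.067) = 0.062511.
  denominator = (1)^2 + (0.067)^2 + (-0.067)^2 = 1.008978.
  rho(1) = 0.062511 / 1.008978 = 0.0620.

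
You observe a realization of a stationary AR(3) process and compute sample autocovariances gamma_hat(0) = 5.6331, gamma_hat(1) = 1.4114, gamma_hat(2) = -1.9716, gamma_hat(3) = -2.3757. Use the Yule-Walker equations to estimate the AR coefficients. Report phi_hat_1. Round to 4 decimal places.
\hat\phi_{1} = 0.2530

The Yule-Walker equations for an AR(p) process read, in matrix form,
  Gamma_p phi = r_p,   with   (Gamma_p)_{ij} = gamma(|i - j|),
                       (r_p)_i = gamma(i),   i,j = 1..p.
Substitute the sample gammas (Toeplitz matrix and right-hand side of size 3):
  Gamma_p = [[5.6331, 1.4114, -1.9716], [1.4114, 5.6331, 1.4114], [-1.9716, 1.4114, 5.6331]]
  r_p     = [1.4114, -1.9716, -2.3757]
Written out (R1..R3):
  (R1) 5.6331 phi_1 + 1.4114 phi_2 - 1.9716 phi_3 = 1.4114
  (R2) 1.4114 phi_1 + 5.6331 phi_2 + 1.4114 phi_3 = -1.9716
  (R3) -1.9716 phi_1 + 1.4114 phi_2 + 5.6331 phi_3 = -2.3757
Gaussian elimination:
  R2 <- R2 - (1.4114/5.6331) R1 = R2 - (0.250555) R1:  5.279467 phi_2 + 1.905394 phi_3 = -2.325233
  R3 <- R3 - (-1.9716/5.6331) R1 = R3 - (-0.350003) R1:  1.905394 phi_2 + 4.943035 phi_3 = -1.881706
  R3 <- R3 - (1.905394/5.279467) R2 = R3 - (0.360906) R2:  4.255366 phi_3 = -1.042515
Back-substitution:
  phi_hat_3 = -1.042515 / 4.255366 = -0.244988
  phi_hat_2 = (-2.325233 - (1.905394)(-0.244988)) / 5.279467 = -0.352012
  phi_hat_1 = (1.4114 - (1.4114)(-0.352012) - (-1.9716)(-0.244988)) / 5.6331 = 0.253006
So phi_hat = [0.2530, -0.3520, -0.2450].
Therefore phi_hat_1 = 0.2530.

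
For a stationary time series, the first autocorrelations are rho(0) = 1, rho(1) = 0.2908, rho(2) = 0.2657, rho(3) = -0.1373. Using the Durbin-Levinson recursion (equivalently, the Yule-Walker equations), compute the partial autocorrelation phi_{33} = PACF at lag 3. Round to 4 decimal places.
\phi_{33} = -0.2920

The PACF at lag k is phi_{kk}, the last component of the solution
to the Yule-Walker system G_k phi = r_k where
  (G_k)_{ij} = rho(|i - j|), (r_k)_i = rho(i), i,j = 1..k.
Equivalently, Durbin-Levinson gives phi_{kk} iteratively:
  phi_{11} = rho(1)
  phi_{kk} = [rho(k) - sum_{j=1..k-1} phi_{k-1,j} rho(k-j)]
            / [1 - sum_{j=1..k-1} phi_{k-1,j} rho(j)],
  phi_{k,j} = phi_{k-1,j} - phi_{kk} phi_{k-1,k-j},  j = 1..k-1.
Step k = 1:
  phi_11 = rho(1) = 0.2908.
Step k = 2:
  phi_22 = [rho(2) - phi_11 rho(1)] / [1 - phi_11 rho(1)] = [0.2657 - (0.2908)(0.2908)] / [1 - (0.2908)(0.2908)]
         = 0.18113536 / 0.91543536 = 0.197868.
  Update: phi_21 = phi_11 - phi_22 phi_11 = 0.2908 - (0.197868)(0.2908) = 0.23326.
Step k = 3:
  phi_33 = [rho(3) - phi_21 rho(2) - phi_22 rho(1)] / [1 - phi_21 rho(1) - phi_22 rho(2)]
    numerator   = -0.1373 - (0.23326)(0.2657) - (0.197868)(0.2908) = -0.25681719
    denominator = 1 - (0.23326)(0.2908) - (0.197868)(0.2657) = 0.87959447
  phi_33 = -0.25681719 / 0.87959447 = -0.292.
Therefore phi_{33} = -0.2920.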